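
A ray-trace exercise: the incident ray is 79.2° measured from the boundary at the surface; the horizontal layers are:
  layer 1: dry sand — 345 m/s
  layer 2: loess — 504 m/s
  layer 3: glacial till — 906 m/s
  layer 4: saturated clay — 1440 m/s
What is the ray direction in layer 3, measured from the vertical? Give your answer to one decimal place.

From the normal: θ₁ = 90° − 79.2° = 10.8°.
Snell's law across each interface conserves sin θ / V, so sin θ_3 = V_3·sin θ₁/V₁.
sin θ_3 = 906 × sin 10.8° / 345 = 0.4921.
θ_3 = 29.48° from the vertical.

29.5°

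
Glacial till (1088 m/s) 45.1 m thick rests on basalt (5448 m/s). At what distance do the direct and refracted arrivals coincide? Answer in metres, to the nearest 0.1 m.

110.4 m

θ_c = arcsin(1088/5448) = 11.52°, so cos θ_c = 0.9799 and tᵢ = 2h cos θ_c/V₁ = 0.0812 s.
At crossover x/V₁ = x/V₂ + tᵢ ⇒ x = tᵢ/(1/V₁ − 1/V₂) = 0.08123/(9.1912e-04 − 1.8355e-04) = 110.44 m.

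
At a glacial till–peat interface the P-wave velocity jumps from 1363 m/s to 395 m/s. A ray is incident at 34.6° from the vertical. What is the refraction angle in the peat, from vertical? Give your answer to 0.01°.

9.47°

Snell's law: sin θ₂ = (V₂/V₁)·sin θ₁ = (395/1363)·sin 34.6° = 0.1646.
θ₂ = arcsin 0.1646 = 9.47° from the normal.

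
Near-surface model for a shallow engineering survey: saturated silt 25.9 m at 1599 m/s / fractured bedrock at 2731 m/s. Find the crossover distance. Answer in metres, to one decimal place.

θ_c = arcsin(1599/2731) = 35.84°, so cos θ_c = 0.8107 and tᵢ = 2h cos θ_c/V₁ = 0.0263 s.
At crossover x/V₁ = x/V₂ + tᵢ ⇒ x = tᵢ/(1/V₁ − 1/V₂) = 0.02626/(6.2539e-04 − 3.6617e-04) = 101.31 m.

101.3 m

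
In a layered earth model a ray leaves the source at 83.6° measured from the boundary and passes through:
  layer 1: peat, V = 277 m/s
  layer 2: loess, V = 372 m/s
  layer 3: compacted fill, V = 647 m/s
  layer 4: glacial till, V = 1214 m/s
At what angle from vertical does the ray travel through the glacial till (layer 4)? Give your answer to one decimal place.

From the normal: θ₁ = 90° − 83.6° = 6.4°.
Snell's law across each interface conserves sin θ / V, so sin θ_4 = V_4·sin θ₁/V₁.
sin θ_4 = 1214 × sin 6.4° / 277 = 0.4885.
θ_4 = 29.24° from the vertical.

29.2°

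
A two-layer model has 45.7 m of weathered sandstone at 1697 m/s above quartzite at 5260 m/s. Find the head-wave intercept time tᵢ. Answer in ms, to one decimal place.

tᵢ = 2h·√(V₂²−V₁²)/(V₁V₂).
√(V₂²−V₁²) = √(5260²−1697²) = 4978.7 m/s.
tᵢ = 2·45.7·4978.7/(1697·5260) = 0.05098 s.

51.0 ms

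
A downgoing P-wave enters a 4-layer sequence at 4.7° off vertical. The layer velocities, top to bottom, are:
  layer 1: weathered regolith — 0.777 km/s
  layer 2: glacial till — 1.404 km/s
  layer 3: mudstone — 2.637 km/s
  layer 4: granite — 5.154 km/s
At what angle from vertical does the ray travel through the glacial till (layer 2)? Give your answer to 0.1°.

Snell's law across each interface conserves sin θ / V, so sin θ_2 = V_2·sin θ₁/V₁.
sin θ_2 = 1.404 × sin 4.7° / 0.777 = 0.1481.
θ_2 = arcsin 0.1481 = 8.51°.

8.5°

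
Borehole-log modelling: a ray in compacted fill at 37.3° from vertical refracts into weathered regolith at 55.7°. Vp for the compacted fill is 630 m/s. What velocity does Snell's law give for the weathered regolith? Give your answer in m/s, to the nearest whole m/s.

859 m/s

sin 37.3° = 0.6060; sin 55.7° = 0.8261.
V₂ = V₁·(sin θ₂/sin θ₁) = 630·(0.8261/0.6060) = 858.83 m/s.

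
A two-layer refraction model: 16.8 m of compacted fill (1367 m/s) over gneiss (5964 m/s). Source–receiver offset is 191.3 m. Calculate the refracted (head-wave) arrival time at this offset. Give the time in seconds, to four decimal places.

t = x/V₂ + 2h·√(V₂²−V₁²)/(V₁V₂).
√(V₂²−V₁²) = √(5964²−1367²) = 5805.2 m/s; delay term = 2·16.8·5805.2/(1367·5964) = 0.02393 s.
t = 191.3/5964 + 0.02393 = 0.05600 s.

0.0560 s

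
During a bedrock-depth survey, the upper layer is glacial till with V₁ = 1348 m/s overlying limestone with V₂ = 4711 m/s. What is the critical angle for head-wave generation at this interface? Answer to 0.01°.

16.63°

Critical incidence: sin θ_c = V₁/V₂ = 1348/4711 = 0.2861.
θ_c = arcsin 0.2861 = 16.63°.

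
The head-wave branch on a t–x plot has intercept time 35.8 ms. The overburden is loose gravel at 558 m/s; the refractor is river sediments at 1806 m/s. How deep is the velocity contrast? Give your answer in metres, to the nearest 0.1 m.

h = tᵢ·V₁·V₂ / (2·√(V₂²−V₁²)).
√(V₂²−V₁²) = √(1806² − 558²) = 1717.6 m/s.
h = 0.0358 s × 558 × 1806 / (2 × 1717.6) = 10.50 m.

10.5 m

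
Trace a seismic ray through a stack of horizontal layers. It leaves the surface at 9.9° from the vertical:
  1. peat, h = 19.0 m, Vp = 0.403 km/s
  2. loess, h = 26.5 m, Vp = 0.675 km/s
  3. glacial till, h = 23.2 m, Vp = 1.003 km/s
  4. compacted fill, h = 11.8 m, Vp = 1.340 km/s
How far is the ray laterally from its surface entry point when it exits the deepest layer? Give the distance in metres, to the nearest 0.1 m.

Apply Snell's law at each interface; in layer i the horizontal offset is hᵢ·tan θᵢ.
Layer 1: θ = 9.90°; offset = 19.0·tan 9.90° = 3.316 m.
Layer 2: sin θ = 0.675·sin 9.9°/0.403 = 0.2880, θ = 16.74°; offset = 26.5·tan 16.74° = 7.969 m.
Layer 3: sin θ = 1.003·sin 9.9°/0.403 = 0.4279, θ = 25.33°; offset = 23.2·tan 25.33° = 10.984 m.
Layer 4: sin θ = 1.340·sin 9.9°/0.403 = 0.5717, θ = 34.87°; offset = 11.8·tan 34.87° = 8.222 m.
Σ offsets = 30.490 m.

30.5 m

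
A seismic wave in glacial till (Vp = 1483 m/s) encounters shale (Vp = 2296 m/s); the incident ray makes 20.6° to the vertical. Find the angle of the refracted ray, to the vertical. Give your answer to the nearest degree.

33°

Snell's law: sin θ₂ = (V₂/V₁)·sin θ₁ = (2296/1483)·sin 20.6° = 0.5447.
θ₂ = sin⁻¹(0.5447) = 33.01° (from vertical).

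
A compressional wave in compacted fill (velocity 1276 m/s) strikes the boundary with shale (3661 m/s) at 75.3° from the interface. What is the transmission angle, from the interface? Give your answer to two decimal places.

Convert to the normal: θ₁ = 90° − 75.3° = 14.7°.
sin θ₁/V₁ = sin θ₂/V₂ ⇒ sin θ₂ = 3661·sin 14.7°/1276 = 3661·0.2538/1276 = 0.7281.
θ₂ = sin⁻¹(0.7281) = 46.72° (from vertical).
From the interface: 90° − 46.72° = 43.28°.

43.28°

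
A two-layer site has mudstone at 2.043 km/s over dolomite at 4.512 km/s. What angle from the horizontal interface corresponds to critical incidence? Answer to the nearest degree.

At critical incidence the refracted ray runs along the interface (θ₂ = 90°), so sin θ_c = V₁/V₂.
θ_c = arcsin(2.043/4.512) = arcsin 0.4528 = 26.92°.
Measured from the interface: 90° − 26.92° = 63.08°.

63°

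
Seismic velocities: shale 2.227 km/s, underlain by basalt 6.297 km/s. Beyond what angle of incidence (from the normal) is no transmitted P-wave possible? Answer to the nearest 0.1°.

20.7°

Critical incidence: sin θ_c = V₁/V₂ = 2.227/6.297 = 0.3537.
θ_c = arcsin 0.3537 = 20.71°.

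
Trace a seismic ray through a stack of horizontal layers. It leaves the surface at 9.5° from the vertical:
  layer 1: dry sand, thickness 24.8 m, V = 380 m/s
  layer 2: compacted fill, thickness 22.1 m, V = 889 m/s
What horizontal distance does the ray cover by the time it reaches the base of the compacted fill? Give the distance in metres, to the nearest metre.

p = sin θ₁/V₁ = sin 9.5°/380 = 4.3434e-04 s/m is conserved through the stack.
Layer 1: θ = 9.50°; offset = 24.8·tan 9.50° = 4.150 m.
Layer 2: sin θ = p·889 = 0.3861 → θ = 22.71°; offset = 22.1·tan 22.71° = 9.251 m.
Total horizontal offset = 13.401 m.

13 m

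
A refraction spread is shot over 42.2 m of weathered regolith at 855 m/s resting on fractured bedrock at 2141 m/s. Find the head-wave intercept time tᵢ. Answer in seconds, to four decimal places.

0.0905 s

tᵢ = 2h·√(V₂²−V₁²)/(V₁V₂).
√(V₂²−V₁²) = √(2141²−855²) = 1962.9 m/s.
tᵢ = 2·42.2·1962.9/(855·2141) = 0.09050 s.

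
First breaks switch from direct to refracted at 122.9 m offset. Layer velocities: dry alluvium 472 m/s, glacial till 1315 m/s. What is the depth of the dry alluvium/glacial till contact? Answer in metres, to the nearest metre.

x_cross = 2h·√((V₂+V₁)/(V₂−V₁)) → h = x_cross / (2·√((V₂+V₁)/(V₂−V₁))).
√((V₂+V₁)/(V₂−V₁)) = √((1315+472)/(1315−472)) = 1.4560.
h = 122.9 / (2·1.4560) = 42.21 m.

42 m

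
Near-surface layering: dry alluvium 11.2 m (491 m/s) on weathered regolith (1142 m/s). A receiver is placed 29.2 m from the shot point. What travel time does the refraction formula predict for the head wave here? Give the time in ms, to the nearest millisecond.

θ_c = arcsin(V₁/V₂) = arcsin(491/1142) = 25.46°, cos θ_c = 0.9029.
Intercept time tᵢ = 2h cos θ_c / V₁ = 2·11.2·0.9029/491 = 0.04119 s.
t = x/V₂ + tᵢ = 29.2/1142 + 0.04119 = 0.06676 s.

67 ms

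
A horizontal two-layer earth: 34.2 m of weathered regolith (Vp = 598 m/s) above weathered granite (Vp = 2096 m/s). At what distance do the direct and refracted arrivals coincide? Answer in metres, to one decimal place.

θ_c = arcsin(598/2096) = 16.58°, so cos θ_c = 0.9584 and tᵢ = 2h cos θ_c/V₁ = 0.1096 s.
At crossover x/V₁ = x/V₂ + tᵢ ⇒ x = tᵢ/(1/V₁ − 1/V₂) = 0.10963/(1.6722e-03 − 4.7710e-04) = 91.73 m.

91.7 m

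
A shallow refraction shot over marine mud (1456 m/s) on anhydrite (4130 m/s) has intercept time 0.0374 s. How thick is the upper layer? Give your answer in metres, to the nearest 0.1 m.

h = tᵢ·V₁·V₂ / (2·√(V₂²−V₁²)).
√(V₂²−V₁²) = √(4130² − 1456²) = 3864.8 m/s.
h = 0.0374 s × 1456 × 4130 / (2 × 3864.8) = 29.10 m.

29.1 m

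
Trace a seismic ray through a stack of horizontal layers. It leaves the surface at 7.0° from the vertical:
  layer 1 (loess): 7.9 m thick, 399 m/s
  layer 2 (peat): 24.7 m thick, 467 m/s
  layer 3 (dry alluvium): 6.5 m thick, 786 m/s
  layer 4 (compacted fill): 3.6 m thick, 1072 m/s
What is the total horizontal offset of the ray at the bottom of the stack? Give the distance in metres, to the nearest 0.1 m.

Apply Snell's law at each interface; in layer i the horizontal offset is hᵢ·tan θᵢ.
Layer 1: θ = 7.00°; offset = 7.9·tan 7.00° = 0.970 m.
Layer 2: sin θ = 467·sin 7.0°/399 = 0.1426, θ = 8.20°; offset = 24.7·tan 8.20° = 3.560 m.
Layer 3: sin θ = 786·sin 7.0°/399 = 0.2401, θ = 13.89°; offset = 6.5·tan 13.89° = 1.607 m.
Layer 4: sin θ = 1072·sin 7.0°/399 = 0.3274, θ = 19.11°; offset = 3.6·tan 19.11° = 1.248 m.
Total horizontal offset = 7.385 m.

7.4 m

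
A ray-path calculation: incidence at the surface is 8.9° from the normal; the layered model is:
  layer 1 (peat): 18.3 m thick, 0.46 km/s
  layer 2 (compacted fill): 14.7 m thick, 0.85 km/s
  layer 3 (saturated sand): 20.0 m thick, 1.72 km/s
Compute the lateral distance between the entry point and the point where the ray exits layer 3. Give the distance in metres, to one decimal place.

p = sin θ₁/V₁ = sin 8.9°/0.46 = 3.3633e-01 s/km is conserved through the stack.
Layer 1: θ = 8.90°; offset = 18.3·tan 8.90° = 2.866 m.
Layer 2: sin θ = p·0.85 = 0.2859 → θ = 16.61°; offset = 14.7·tan 16.61° = 4.385 m.
Layer 3: sin θ = p·1.72 = 0.5785 → θ = 35.34°; offset = 20.0·tan 35.34° = 14.184 m.
Summing the layer offsets gives 21.435 m.

21.4 m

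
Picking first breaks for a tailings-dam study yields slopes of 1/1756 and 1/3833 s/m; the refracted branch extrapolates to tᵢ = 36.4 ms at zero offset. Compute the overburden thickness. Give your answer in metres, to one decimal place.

36.0 m

θ_c = arcsin(1756/3833) = 27.27°; cos θ_c = 0.8889.
tᵢ = 2h cos θ_c/V₁ ⇒ h = tᵢ·V₁/(2 cos θ_c) = 0.0364·1756/(2·0.8889) = 35.95 m.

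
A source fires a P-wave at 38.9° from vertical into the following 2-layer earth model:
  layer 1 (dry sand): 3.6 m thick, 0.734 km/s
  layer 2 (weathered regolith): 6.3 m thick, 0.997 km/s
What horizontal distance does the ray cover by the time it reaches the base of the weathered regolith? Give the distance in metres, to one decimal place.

13.2 m

Ray parameter p = sin 38.9° / 0.734 km/s = 8.5554e-01 s/km.
Layer 1: θ = 38.90°; offset = 3.6·tan 38.90° = 2.905 m.
Layer 2: sin θ = p·0.997 = 0.8530 → θ = 58.54°; offset = 6.3·tan 58.54° = 10.295 m.
Σ offsets = 13.200 m.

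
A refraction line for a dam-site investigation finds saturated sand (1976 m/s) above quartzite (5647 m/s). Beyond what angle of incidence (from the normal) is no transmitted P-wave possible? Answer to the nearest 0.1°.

20.5°

Critical incidence: sin θ_c = V₁/V₂ = 1976/5647 = 0.3499.
θ_c = arcsin 0.3499 = 20.48°.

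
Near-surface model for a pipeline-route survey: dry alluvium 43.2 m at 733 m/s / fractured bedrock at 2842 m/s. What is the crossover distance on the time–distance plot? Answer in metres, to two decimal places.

112.49 m

θ_c = arcsin(733/2842) = 14.95°, so cos θ_c = 0.9662 and tᵢ = 2h cos θ_c/V₁ = 0.1139 s.
At crossover x/V₁ = x/V₂ + tᵢ ⇒ x = tᵢ/(1/V₁ − 1/V₂) = 0.11388/(1.3643e-03 − 3.5186e-04) = 112.49 m.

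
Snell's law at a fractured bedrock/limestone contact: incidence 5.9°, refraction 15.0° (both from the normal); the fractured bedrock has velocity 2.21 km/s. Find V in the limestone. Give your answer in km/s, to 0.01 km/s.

sin 5.9° = 0.1028; sin 15.0° = 0.2588.
V₂ = V₁·(sin θ₂/sin θ₁) = 2.21·(0.2588/0.1028) = 5.56 km/s.

5.56 km/s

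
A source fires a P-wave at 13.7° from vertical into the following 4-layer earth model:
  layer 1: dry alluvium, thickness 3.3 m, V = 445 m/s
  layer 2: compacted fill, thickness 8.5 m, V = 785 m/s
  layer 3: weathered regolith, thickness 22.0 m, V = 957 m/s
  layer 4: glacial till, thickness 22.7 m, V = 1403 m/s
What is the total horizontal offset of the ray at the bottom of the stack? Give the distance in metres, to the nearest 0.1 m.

p = sin θ₁/V₁ = sin 13.7°/445 = 5.3222e-04 s/m is conserved through the stack.
Layer 1: θ = 13.70°; offset = 3.3·tan 13.70° = 0.804 m.
Layer 2: sin θ = p·785 = 0.4178 → θ = 24.70°; offset = 8.5·tan 24.70° = 3.909 m.
Layer 3: sin θ = p·957 = 0.5093 → θ = 30.62°; offset = 22.0·tan 30.62° = 13.021 m.
Layer 4: sin θ = p·1403 = 0.7467 → θ = 48.31°; offset = 22.7·tan 48.31° = 25.483 m.
Σ offsets = 43.217 m.

43.2 m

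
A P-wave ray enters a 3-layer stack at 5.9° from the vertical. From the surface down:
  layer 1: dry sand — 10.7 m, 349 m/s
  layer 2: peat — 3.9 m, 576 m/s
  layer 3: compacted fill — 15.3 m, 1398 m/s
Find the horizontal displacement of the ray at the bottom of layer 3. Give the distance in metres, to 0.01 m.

Apply Snell's law at each interface; in layer i the horizontal offset is hᵢ·tan θᵢ.
Layer 1: θ = 5.90°; offset = 10.7·tan 5.90° = 1.1057 m.
Layer 2: sin θ = 576·sin 5.9°/349 = 0.1697, θ = 9.77°; offset = 3.9·tan 9.77° = 0.6714 m.
Layer 3: sin θ = 1398·sin 5.9°/349 = 0.4118, θ = 24.32°; offset = 15.3·tan 24.32° = 6.9132 m.
Σ offsets = 8.6903 m.

8.69 m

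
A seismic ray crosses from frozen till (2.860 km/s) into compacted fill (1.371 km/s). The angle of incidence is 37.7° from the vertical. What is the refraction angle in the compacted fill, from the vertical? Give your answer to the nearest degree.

sin θ₁/V₁ = sin θ₂/V₂ ⇒ sin θ₂ = 1.371·sin 37.7°/2.860 = 1.371·0.6115/2.860 = 0.2931.
θ₂ = arcsin 0.2931 = 17.05° from the normal.

17°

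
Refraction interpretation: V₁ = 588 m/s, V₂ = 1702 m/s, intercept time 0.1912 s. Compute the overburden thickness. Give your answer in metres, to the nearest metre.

θ_c = arcsin(588/1702) = 20.21°; cos θ_c = 0.9384.
tᵢ = 2h cos θ_c/V₁ ⇒ h = tᵢ·V₁/(2 cos θ_c) = 0.1912·588/(2·0.9384) = 59.90 m.

60 m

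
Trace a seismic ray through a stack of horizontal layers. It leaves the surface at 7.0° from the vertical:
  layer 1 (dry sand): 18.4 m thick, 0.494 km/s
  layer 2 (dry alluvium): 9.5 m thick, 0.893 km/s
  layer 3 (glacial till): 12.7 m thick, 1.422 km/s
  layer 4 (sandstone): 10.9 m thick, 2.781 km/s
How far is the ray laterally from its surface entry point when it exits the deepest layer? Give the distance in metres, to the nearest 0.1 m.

19.4 m

Apply Snell's law at each interface; in layer i the horizontal offset is hᵢ·tan θᵢ.
Layer 1: θ = 7.00°; offset = 18.4·tan 7.00° = 2.259 m.
Layer 2: sin θ = 0.893·sin 7.0°/0.494 = 0.2203, θ = 12.73°; offset = 9.5·tan 12.73° = 2.146 m.
Layer 3: sin θ = 1.422·sin 7.0°/0.494 = 0.3508, θ = 20.54°; offset = 12.7·tan 20.54° = 4.758 m.
Layer 4: sin θ = 2.781·sin 7.0°/0.494 = 0.6861, θ = 43.32°; offset = 10.9·tan 43.32° = 10.279 m.
Total horizontal offset = 19.441 m.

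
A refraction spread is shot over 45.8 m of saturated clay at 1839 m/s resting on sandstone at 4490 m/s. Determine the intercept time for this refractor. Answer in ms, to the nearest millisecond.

θ_c = arcsin(V₁/V₂) = arcsin(1839/4490) = 24.18°; cos θ_c = 0.9123.
tᵢ = 2h·cos θ_c / V₁ = 2·45.8·0.9123 / 1839 = 0.04544 s.

45 ms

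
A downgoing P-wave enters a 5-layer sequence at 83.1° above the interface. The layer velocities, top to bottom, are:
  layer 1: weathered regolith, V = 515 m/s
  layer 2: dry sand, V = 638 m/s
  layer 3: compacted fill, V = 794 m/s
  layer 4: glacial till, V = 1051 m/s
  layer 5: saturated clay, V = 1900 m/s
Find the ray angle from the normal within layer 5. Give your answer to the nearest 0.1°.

26.3°

From the normal: θ₁ = 90° − 83.1° = 6.9°.
Ray parameter p = sin 6.9° / 515 = 2.3328e-04 s/m.
sin θ_5 = p·V_5 = 2.3328e-04 × 1900 = 0.4432.
θ_5 = 26.31° from the vertical.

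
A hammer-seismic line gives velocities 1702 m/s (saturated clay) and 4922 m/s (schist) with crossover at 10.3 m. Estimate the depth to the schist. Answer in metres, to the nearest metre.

x_cross = 2h·√((V₂+V₁)/(V₂−V₁)) → h = x_cross / (2·√((V₂+V₁)/(V₂−V₁))).
√((V₂+V₁)/(V₂−V₁)) = √((4922+1702)/(4922−1702)) = 1.4343.
h = 10.3 / (2·1.4343) = 3.59 m.

4 m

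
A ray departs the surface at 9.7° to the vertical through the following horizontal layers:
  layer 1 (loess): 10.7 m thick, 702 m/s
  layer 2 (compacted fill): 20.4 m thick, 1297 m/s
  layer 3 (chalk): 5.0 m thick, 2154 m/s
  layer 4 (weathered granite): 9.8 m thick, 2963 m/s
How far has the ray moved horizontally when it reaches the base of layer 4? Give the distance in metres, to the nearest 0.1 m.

21.4 m

p = sin θ₁/V₁ = sin 9.7°/702 = 2.4001e-04 s/m is conserved through the stack.
Layer 1: θ = 9.70°; offset = 10.7·tan 9.70° = 1.829 m.
Layer 2: sin θ = p·1297 = 0.3113 → θ = 18.14°; offset = 20.4·tan 18.14° = 6.683 m.
Layer 3: sin θ = p·2154 = 0.5170 → θ = 31.13°; offset = 5.0·tan 31.13° = 3.020 m.
Layer 4: sin θ = p·2963 = 0.7112 → θ = 45.33°; offset = 9.8·tan 45.33° = 9.913 m.
Σ offsets = 21.445 m.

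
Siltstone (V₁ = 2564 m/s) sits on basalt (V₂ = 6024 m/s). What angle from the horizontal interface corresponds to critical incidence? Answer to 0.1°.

64.8°

At critical incidence the refracted ray runs along the interface (θ₂ = 90°), so sin θ_c = V₁/V₂.
θ_c = arcsin(2564/6024) = arcsin 0.4256 = 25.19°.
Measured from the interface: 90° − 25.19° = 64.81°.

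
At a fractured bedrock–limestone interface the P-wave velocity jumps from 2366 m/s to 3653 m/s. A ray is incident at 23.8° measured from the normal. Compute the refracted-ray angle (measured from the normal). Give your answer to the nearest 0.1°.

38.5°

Snell's law: sin θ₂ = (V₂/V₁)·sin θ₁ = (3653/2366)·sin 23.8° = 0.6231.
θ₂ = arcsin 0.6231 = 38.54° from the normal.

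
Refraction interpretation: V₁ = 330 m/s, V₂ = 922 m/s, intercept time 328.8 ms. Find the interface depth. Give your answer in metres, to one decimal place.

58.1 m

h = tᵢ·V₁·V₂ / (2·√(V₂²−V₁²)).
√(V₂²−V₁²) = √(922² − 330²) = 860.9 m/s.
h = 0.3288 s × 330 × 922 / (2 × 860.9) = 58.10 m.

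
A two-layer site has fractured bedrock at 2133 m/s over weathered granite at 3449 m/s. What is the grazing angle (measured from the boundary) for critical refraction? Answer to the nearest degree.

At critical incidence the refracted ray runs along the interface (θ₂ = 90°), so sin θ_c = V₁/V₂.
θ_c = arcsin(2133/3449) = arcsin 0.6184 = 38.20°.
Measured from the interface: 90° − 38.20° = 51.80°.

52°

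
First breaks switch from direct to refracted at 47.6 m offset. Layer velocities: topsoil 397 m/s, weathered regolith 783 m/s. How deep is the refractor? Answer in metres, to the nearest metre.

14 m

x_cross = 2h·√((V₂+V₁)/(V₂−V₁)) → h = x_cross / (2·√((V₂+V₁)/(V₂−V₁))).
√((V₂+V₁)/(V₂−V₁)) = √((783+397)/(783−397)) = 1.7484.
h = 47.6 / (2·1.7484) = 13.61 m.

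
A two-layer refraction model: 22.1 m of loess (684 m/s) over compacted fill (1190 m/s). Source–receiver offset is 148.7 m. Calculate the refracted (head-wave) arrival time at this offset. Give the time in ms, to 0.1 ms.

θ_c = arcsin(V₁/V₂) = arcsin(684/1190) = 35.08°, cos θ_c = 0.8183.
Intercept time tᵢ = 2h cos θ_c / V₁ = 2·22.1·0.8183/684 = 0.05288 s.
t = x/V₂ + tᵢ = 148.7/1190 + 0.05288 = 0.17784 s.

177.8 ms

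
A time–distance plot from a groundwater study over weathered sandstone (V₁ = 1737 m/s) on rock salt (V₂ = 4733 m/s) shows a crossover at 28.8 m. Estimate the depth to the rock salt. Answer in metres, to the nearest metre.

h = (x_cross/2)·√((V₂−V₁)/(V₂+V₁)).
(V₂−V₁)/(V₂+V₁) = (4733−1737)/(4733+1737) = 0.4631; √ = 0.6805.
h = (28.8/2)·0.6805 = 9.80 m.

10 m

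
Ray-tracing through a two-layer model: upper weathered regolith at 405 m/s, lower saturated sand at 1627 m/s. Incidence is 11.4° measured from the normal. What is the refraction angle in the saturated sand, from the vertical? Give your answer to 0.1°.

Snell's law: sin θ₂ = (V₂/V₁)·sin θ₁ = (1627/405)·sin 11.4° = 0.7940.
θ₂ = sin⁻¹(0.7940) = 52.57° (from vertical).

52.6°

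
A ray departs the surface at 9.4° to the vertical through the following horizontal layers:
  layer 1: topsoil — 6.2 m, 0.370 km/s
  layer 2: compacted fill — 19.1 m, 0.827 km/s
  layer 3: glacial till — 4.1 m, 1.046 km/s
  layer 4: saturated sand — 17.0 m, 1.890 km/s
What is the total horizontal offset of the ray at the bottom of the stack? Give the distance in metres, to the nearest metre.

36 m

p = sin θ₁/V₁ = sin 9.4°/0.370 = 4.4142e-01 s/km is conserved through the stack.
Layer 1: θ = 9.40°; offset = 6.2·tan 9.40° = 1.026 m.
Layer 2: sin θ = p·0.827 = 0.3651 → θ = 21.41°; offset = 19.1·tan 21.41° = 7.489 m.
Layer 3: sin θ = p·1.046 = 0.4617 → θ = 27.50°; offset = 4.1·tan 27.50° = 2.134 m.
Layer 4: sin θ = p·1.890 = 0.8343 → θ = 56.54°; offset = 17.0·tan 56.54° = 25.725 m.
Summing the layer offsets gives 36.375 m.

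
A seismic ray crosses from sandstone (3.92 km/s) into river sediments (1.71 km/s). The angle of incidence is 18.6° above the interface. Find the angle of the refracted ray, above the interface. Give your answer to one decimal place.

65.6°

Convert to the normal: θ₁ = 90° − 18.6° = 71.4°.
sin θ₁/V₁ = sin θ₂/V₂ ⇒ sin θ₂ = 1.71·sin 71.4°/3.92 = 1.71·0.9478/3.92 = 0.4134.
θ₂ = sin⁻¹(0.4134) = 24.42° (from vertical).
From the interface: 90° − 24.42° = 65.58°.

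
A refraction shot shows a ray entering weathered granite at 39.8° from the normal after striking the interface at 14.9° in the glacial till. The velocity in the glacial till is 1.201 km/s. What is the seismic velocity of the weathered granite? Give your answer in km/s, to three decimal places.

sin 14.9° = 0.2571; sin 39.8° = 0.6401.
V₂ = V₁·(sin θ₂/sin θ₁) = 1.201·(0.6401/0.2571) = 2.990 km/s.

2.990 km/s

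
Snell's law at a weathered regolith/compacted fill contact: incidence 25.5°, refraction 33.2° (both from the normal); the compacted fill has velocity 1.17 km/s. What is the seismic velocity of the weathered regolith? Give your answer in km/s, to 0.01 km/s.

0.92 km/s

sin 25.5° = 0.4305; sin 33.2° = 0.5476.
V₁ = V₂·(sin θ₁/sin θ₂) = 1.17·(0.4305/0.5476) = 0.92 km/s.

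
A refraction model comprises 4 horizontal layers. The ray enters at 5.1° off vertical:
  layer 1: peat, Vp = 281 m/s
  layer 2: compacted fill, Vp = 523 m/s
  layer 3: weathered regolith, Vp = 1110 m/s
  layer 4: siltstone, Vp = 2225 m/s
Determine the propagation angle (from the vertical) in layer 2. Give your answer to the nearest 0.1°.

9.5°

Ray parameter p = sin 5.1° / 281 = 3.1635e-04 s/m.
sin θ_2 = p·V_2 = 3.1635e-04 × 523 = 0.1655.
θ_2 = 9.52° from the vertical.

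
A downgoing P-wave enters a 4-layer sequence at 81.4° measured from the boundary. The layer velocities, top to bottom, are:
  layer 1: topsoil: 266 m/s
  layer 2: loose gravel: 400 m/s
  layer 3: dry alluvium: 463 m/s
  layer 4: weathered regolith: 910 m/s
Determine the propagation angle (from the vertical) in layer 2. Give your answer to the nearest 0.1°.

From the normal: θ₁ = 90° − 81.4° = 8.6°.
Snell's law across each interface conserves sin θ / V, so sin θ_2 = V_2·sin θ₁/V₁.
sin θ_2 = 400 × sin 8.6° / 266 = 0.2249.
θ_2 = arcsin 0.2249 = 12.99°.

13.0°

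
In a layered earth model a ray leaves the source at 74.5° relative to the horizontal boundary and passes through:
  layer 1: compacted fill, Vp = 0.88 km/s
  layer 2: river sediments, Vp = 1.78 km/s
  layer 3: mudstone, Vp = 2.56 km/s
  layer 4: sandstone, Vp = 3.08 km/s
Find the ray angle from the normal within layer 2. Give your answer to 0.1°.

32.7°

From the normal: θ₁ = 90° − 74.5° = 15.5°.
Ray parameter p = sin 15.5° / 0.88 = 3.0368e-01 s/km.
sin θ_2 = p·V_2 = 3.0368e-01 × 1.78 = 0.5406.
θ_2 = 32.72° from the vertical.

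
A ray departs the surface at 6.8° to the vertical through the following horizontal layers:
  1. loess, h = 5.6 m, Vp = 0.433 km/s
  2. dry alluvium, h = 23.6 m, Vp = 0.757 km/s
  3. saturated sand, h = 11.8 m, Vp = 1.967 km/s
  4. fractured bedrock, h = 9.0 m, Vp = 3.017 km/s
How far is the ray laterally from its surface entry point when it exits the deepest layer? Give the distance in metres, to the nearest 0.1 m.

Apply Snell's law at each interface; in layer i the horizontal offset is hᵢ·tan θᵢ.
Layer 1: θ = 6.80°; offset = 5.6·tan 6.80° = 0.668 m.
Layer 2: sin θ = 0.757·sin 6.8°/0.433 = 0.2070, θ = 11.95°; offset = 23.6·tan 11.95° = 4.993 m.
Layer 3: sin θ = 1.967·sin 6.8°/0.433 = 0.5379, θ = 32.54°; offset = 11.8·tan 32.54° = 7.529 m.
Layer 4: sin θ = 3.017·sin 6.8°/0.433 = 0.8250, θ = 55.59°; offset = 9.0·tan 55.59° = 13.138 m.
Summing the layer offsets gives 26.328 m.

26.3 m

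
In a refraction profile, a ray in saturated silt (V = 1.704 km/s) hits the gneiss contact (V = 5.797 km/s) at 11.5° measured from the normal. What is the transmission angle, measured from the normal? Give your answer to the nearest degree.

Snell's law: sin θ₂ = (V₂/V₁)·sin θ₁ = (5.797/1.704)·sin 11.5° = 0.6782.
θ₂ = arcsin 0.6782 = 42.71° from the normal.

43°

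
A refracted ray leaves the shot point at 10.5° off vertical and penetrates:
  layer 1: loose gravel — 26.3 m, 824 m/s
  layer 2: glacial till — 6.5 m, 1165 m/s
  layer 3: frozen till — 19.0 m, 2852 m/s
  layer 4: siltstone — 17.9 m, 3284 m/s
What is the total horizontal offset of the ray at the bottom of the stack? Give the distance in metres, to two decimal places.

p = sin θ₁/V₁ = sin 10.5°/824 = 2.2116e-04 s/m is conserved through the stack.
Layer 1: θ = 10.50°; offset = 26.3·tan 10.50° = 4.8744 m.
Layer 2: sin θ = p·1165 = 0.2577 → θ = 14.93°; offset = 6.5·tan 14.93° = 1.7332 m.
Layer 3: sin θ = p·2852 = 0.6307 → θ = 39.11°; offset = 19.0·tan 39.11° = 15.4438 m.
Layer 4: sin θ = p·3284 = 0.7263 → θ = 46.58°; offset = 17.9·tan 46.58° = 18.9129 m.
Σ offsets = 40.9644 m.

40.96 m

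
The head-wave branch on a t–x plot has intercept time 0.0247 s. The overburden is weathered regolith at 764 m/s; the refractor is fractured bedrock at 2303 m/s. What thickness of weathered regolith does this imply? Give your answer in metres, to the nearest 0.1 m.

10.0 m

h = tᵢ·V₁·V₂ / (2·√(V₂²−V₁²)).
√(V₂²−V₁²) = √(2303² − 764²) = 2172.6 m/s.
h = 0.0247 s × 764 × 2303 / (2 × 2172.6) = 10.00 m.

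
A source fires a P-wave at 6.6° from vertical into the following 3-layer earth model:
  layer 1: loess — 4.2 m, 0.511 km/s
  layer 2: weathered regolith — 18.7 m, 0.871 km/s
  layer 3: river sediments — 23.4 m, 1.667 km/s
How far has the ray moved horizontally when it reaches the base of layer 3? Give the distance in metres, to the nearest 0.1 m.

Ray parameter p = sin 6.6° / 0.511 km/s = 2.2493e-01 s/km.
Layer 1: θ = 6.60°; offset = 4.2·tan 6.60° = 0.486 m.
Layer 2: sin θ = p·0.871 = 0.1959 → θ = 11.30°; offset = 18.7·tan 11.30° = 3.736 m.
Layer 3: sin θ = p·1.667 = 0.3750 → θ = 22.02°; offset = 23.4·tan 22.02° = 9.464 m.
Σ offsets = 13.686 m.

13.7 m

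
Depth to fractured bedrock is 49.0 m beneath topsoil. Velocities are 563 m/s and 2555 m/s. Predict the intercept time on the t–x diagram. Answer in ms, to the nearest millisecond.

170 ms

tᵢ = 2h·√(V₂²−V₁²)/(V₁V₂).
√(V₂²−V₁²) = √(2555²−563²) = 2492.2 m/s.
tᵢ = 2·49.0·2492.2/(563·2555) = 0.16979 s.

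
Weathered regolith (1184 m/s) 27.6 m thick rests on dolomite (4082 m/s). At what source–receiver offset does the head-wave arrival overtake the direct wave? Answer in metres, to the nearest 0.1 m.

74.4 m

θ_c = arcsin(1184/4082) = 16.86°, so cos θ_c = 0.9570 and tᵢ = 2h cos θ_c/V₁ = 0.0446 s.
At crossover x/V₁ = x/V₂ + tᵢ ⇒ x = tᵢ/(1/V₁ − 1/V₂) = 0.04462/(8.4459e-04 − 2.4498e-04) = 74.41 m.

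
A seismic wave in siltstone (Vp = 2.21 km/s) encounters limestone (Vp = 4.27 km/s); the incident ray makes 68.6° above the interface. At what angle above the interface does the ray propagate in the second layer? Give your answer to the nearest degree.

45°

Angle from the normal: 90° − 68.6° = 21.4°.
sin θ₁/V₁ = sin θ₂/V₂ ⇒ sin θ₂ = 4.27·sin 21.4°/2.21 = 4.27·0.3649/2.21 = 0.7050.
θ₂ = sin⁻¹(0.7050) = 44.83° (from vertical).
From the interface: 90° − 44.83° = 45.17°.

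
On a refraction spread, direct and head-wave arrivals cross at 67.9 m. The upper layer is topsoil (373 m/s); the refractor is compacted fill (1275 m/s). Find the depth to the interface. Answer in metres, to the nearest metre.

25 m

x_cross = 2h·√((V₂+V₁)/(V₂−V₁)) → h = x_cross / (2·√((V₂+V₁)/(V₂−V₁))).
√((V₂+V₁)/(V₂−V₁)) = √((1275+373)/(1275−373)) = 1.3517.
h = 67.9 / (2·1.3517) = 25.12 m.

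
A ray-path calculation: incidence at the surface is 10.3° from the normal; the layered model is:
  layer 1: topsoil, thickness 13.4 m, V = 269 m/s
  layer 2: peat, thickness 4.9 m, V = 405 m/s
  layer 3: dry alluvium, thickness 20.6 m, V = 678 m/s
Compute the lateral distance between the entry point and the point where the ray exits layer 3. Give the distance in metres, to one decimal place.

p = sin θ₁/V₁ = sin 10.3°/269 = 6.6469e-04 s/m is conserved through the stack.
Layer 1: θ = 10.30°; offset = 13.4·tan 10.30° = 2.435 m.
Layer 2: sin θ = p·405 = 0.2692 → θ = 15.62°; offset = 4.9·tan 15.62° = 1.370 m.
Layer 3: sin θ = p·678 = 0.4507 → θ = 26.79°; offset = 20.6·tan 26.79° = 10.400 m.
Summing the layer offsets gives 14.204 m.

14.2 m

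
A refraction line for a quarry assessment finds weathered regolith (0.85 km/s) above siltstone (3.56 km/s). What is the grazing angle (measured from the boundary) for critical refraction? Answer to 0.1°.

At critical incidence the refracted ray runs along the interface (θ₂ = 90°), so sin θ_c = V₁/V₂.
θ_c = arcsin(0.85/3.56) = arcsin 0.2388 = 13.81°.
Measured from the interface: 90° − 13.81° = 76.19°.

76.2°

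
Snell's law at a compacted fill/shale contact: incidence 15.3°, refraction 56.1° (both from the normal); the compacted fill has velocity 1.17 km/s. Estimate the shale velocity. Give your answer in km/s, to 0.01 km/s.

3.68 km/s

Snell's law: sin 15.3°/V₁ = sin 56.1°/V₂.
V₂ = V₁·sin 56.1°/sin 15.3° = 1.17 × 3.1455 = 3.68 km/s.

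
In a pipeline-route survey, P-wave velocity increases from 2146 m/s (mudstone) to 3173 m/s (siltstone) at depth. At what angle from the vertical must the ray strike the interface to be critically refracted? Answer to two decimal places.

42.56°

At critical incidence the refracted ray runs along the interface (θ₂ = 90°), so sin θ_c = V₁/V₂.
θ_c = arcsin(2146/3173) = arcsin 0.6763 = 42.56°.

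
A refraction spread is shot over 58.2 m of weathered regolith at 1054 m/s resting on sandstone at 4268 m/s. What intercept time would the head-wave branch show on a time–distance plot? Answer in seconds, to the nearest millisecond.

tᵢ = 2h·√(V₂²−V₁²)/(V₁V₂).
√(V₂²−V₁²) = √(4268²−1054²) = 4135.8 m/s.
tᵢ = 2·58.2·4135.8/(1054·4268) = 0.10702 s.

0.107 s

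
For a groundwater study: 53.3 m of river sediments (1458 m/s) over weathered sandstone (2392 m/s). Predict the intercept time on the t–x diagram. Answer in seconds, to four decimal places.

0.0580 s

θ_c = arcsin(V₁/V₂) = arcsin(1458/2392) = 37.56°; cos θ_c = 0.7928.
tᵢ = 2h·cos θ_c / V₁ = 2·53.3·0.7928 / 1458 = 0.05796 s.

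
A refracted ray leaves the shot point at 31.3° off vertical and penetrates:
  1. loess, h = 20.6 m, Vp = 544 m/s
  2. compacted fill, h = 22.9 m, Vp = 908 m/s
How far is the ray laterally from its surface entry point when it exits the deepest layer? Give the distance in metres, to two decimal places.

Ray parameter p = sin 31.3° / 544 m/s = 9.5500e-04 s/m.
Layer 1: θ = 31.30°; offset = 20.6·tan 31.30° = 12.5250 m.
Layer 2: sin θ = p·908 = 0.8671 → θ = 60.13°; offset = 22.9·tan 60.13° = 39.8691 m.
Summing the layer offsets gives 52.3941 m.

52.39 m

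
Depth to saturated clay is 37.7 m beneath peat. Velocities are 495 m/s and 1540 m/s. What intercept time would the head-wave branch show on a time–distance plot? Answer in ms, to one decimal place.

θ_c = arcsin(V₁/V₂) = arcsin(495/1540) = 18.75°; cos θ_c = 0.9469.
tᵢ = 2h·cos θ_c / V₁ = 2·37.7·0.9469 / 495 = 0.14424 s.

144.2 ms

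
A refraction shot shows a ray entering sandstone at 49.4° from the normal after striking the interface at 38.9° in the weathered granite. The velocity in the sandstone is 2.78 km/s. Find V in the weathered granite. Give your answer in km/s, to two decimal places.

2.30 km/s

sin 38.9° = 0.6280; sin 49.4° = 0.7593.
V₁ = V₂·(sin θ₁/sin θ₂) = 2.78·(0.6280/0.7593) = 2.30 km/s.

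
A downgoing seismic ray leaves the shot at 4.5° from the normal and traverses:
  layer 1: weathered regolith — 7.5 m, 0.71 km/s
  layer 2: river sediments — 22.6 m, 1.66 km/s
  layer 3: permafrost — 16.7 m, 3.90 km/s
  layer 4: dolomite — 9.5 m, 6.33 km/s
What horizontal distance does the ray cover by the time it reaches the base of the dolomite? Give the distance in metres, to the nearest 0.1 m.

Apply Snell's law at each interface; in layer i the horizontal offset is hᵢ·tan θᵢ.
Layer 1: θ = 4.50°; offset = 7.5·tan 4.50° = 0.590 m.
Layer 2: sin θ = 1.66·sin 4.5°/0.71 = 0.1834, θ = 10.57°; offset = 22.6·tan 10.57° = 4.217 m.
Layer 3: sin θ = 3.90·sin 4.5°/0.71 = 0.4310, θ = 25.53°; offset = 16.7·tan 25.53° = 7.976 m.
Layer 4: sin θ = 6.33·sin 4.5°/0.71 = 0.6995, θ = 44.39°; offset = 9.5·tan 44.39° = 9.299 m.
Σ offsets = 22.082 m.

22.1 m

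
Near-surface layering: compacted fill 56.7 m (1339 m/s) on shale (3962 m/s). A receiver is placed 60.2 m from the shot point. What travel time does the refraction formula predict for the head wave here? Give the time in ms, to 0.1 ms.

θ_c = arcsin(V₁/V₂) = arcsin(1339/3962) = 19.75°, cos θ_c = 0.9412.
Intercept time tᵢ = 2h cos θ_c / V₁ = 2·56.7·0.9412/1339 = 0.07971 s.
t = x/V₂ + tᵢ = 60.2/3962 + 0.07971 = 0.09490 s.

94.9 ms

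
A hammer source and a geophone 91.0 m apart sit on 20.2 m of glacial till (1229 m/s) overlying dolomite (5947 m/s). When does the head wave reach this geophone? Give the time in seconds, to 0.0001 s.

θ_c = arcsin(V₁/V₂) = arcsin(1229/5947) = 11.93°, cos θ_c = 0.9784.
Intercept time tᵢ = 2h cos θ_c / V₁ = 2·20.2·0.9784/1229 = 0.03216 s.
t = x/V₂ + tᵢ = 91.0/5947 + 0.03216 = 0.04746 s.

0.0475 s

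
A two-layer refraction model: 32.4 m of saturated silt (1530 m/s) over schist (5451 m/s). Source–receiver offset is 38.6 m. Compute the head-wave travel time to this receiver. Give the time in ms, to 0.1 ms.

t = x/V₂ + 2h·√(V₂²−V₁²)/(V₁V₂).
√(V₂²−V₁²) = √(5451²−1530²) = 5231.9 m/s; delay term = 2·32.4·5231.9/(1530·5451) = 0.04065 s.
t = 38.6/5451 + 0.04065 = 0.04773 s.

47.7 ms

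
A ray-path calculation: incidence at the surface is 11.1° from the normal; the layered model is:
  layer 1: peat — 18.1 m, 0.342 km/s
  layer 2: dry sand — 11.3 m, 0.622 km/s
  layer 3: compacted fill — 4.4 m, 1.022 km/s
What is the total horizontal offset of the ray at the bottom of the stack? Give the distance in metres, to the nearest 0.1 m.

10.9 m

Apply Snell's law at each interface; in layer i the horizontal offset is hᵢ·tan θᵢ.
Layer 1: θ = 11.10°; offset = 18.1·tan 11.10° = 3.551 m.
Layer 2: sin θ = 0.622·sin 11.1°/0.342 = 0.3501, θ = 20.50°; offset = 11.3·tan 20.50° = 4.224 m.
Layer 3: sin θ = 1.022·sin 11.1°/0.342 = 0.5753, θ = 35.12°; offset = 4.4·tan 35.12° = 3.095 m.
Total horizontal offset = 10.870 m.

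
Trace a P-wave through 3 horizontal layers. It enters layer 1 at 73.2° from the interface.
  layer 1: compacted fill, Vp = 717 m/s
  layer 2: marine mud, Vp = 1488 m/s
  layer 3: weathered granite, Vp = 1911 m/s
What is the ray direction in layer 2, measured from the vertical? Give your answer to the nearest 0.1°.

From the normal: θ₁ = 90° − 73.2° = 16.8°.
Snell's law across each interface conserves sin θ / V, so sin θ_2 = V_2·sin θ₁/V₁.
sin θ_2 = 1488 × sin 16.8° / 717 = 0.5998.
θ_2 = 36.86° from the vertical.

36.9°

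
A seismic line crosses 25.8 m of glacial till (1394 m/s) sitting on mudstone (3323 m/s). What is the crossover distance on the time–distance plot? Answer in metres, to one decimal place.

80.7 m

θ_c = arcsin(1394/3323) = 24.80°, so cos θ_c = 0.9078 and tᵢ = 2h cos θ_c/V₁ = 0.0336 s.
At crossover x/V₁ = x/V₂ + tᵢ ⇒ x = tᵢ/(1/V₁ − 1/V₂) = 0.03360/(7.1736e-04 − 3.0093e-04) = 80.69 m.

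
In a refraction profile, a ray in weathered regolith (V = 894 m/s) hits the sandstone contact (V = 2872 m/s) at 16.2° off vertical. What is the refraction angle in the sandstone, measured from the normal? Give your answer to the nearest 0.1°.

63.7°

sin θ₁/V₁ = sin θ₂/V₂ ⇒ sin θ₂ = 2872·sin 16.2°/894 = 2872·0.2790/894 = 0.8963.
θ₂ = sin⁻¹(0.8963) = 63.67° (from vertical).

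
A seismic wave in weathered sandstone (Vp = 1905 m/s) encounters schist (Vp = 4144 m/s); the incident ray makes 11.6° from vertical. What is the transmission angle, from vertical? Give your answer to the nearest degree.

Snell's law: sin θ₂ = (V₂/V₁)·sin θ₁ = (4144/1905)·sin 11.6° = 0.4374.
θ₂ = arcsin 0.4374 = 25.94° from the normal.

26°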